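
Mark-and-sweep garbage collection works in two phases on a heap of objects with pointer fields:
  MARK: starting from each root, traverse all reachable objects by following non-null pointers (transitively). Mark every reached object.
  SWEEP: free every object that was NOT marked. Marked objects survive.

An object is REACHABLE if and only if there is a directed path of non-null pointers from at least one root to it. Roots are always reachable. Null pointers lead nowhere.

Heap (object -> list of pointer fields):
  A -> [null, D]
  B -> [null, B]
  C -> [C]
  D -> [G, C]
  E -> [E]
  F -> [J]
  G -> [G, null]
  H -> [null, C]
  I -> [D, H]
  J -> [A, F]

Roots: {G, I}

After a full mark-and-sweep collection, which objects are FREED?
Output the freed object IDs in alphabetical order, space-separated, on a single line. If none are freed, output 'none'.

Answer: A B E F J

Derivation:
Roots: G I
Mark G: refs=G null, marked=G
Mark I: refs=D H, marked=G I
Mark D: refs=G C, marked=D G I
Mark H: refs=null C, marked=D G H I
Mark C: refs=C, marked=C D G H I
Unmarked (collected): A B E F J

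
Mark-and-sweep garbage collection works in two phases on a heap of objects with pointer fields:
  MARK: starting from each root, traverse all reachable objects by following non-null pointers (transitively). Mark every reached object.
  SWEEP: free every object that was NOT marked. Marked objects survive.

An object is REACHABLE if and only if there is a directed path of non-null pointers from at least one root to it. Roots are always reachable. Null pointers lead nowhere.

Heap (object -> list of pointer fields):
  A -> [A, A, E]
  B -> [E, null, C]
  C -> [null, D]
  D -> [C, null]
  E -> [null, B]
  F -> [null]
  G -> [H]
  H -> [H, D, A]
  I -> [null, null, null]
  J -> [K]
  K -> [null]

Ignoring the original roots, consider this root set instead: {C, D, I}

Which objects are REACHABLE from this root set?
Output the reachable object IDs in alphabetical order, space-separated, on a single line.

Roots: C D I
Mark C: refs=null D, marked=C
Mark D: refs=C null, marked=C D
Mark I: refs=null null null, marked=C D I
Unmarked (collected): A B E F G H J K

Answer: C D I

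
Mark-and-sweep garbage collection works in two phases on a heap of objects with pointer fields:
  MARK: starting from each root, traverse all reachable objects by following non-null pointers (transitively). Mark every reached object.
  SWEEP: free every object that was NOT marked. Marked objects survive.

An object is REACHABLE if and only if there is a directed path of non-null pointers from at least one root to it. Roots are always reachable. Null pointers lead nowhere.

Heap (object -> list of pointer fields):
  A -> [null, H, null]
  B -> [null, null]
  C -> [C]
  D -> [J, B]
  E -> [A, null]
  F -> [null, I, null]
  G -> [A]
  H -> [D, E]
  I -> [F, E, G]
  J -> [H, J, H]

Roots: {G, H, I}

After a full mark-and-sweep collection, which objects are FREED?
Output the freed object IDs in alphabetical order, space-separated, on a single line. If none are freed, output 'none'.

Roots: G H I
Mark G: refs=A, marked=G
Mark H: refs=D E, marked=G H
Mark I: refs=F E G, marked=G H I
Mark A: refs=null H null, marked=A G H I
Mark D: refs=J B, marked=A D G H I
Mark E: refs=A null, marked=A D E G H I
Mark F: refs=null I null, marked=A D E F G H I
Mark J: refs=H J H, marked=A D E F G H I J
Mark B: refs=null null, marked=A B D E F G H I J
Unmarked (collected): C

Answer: C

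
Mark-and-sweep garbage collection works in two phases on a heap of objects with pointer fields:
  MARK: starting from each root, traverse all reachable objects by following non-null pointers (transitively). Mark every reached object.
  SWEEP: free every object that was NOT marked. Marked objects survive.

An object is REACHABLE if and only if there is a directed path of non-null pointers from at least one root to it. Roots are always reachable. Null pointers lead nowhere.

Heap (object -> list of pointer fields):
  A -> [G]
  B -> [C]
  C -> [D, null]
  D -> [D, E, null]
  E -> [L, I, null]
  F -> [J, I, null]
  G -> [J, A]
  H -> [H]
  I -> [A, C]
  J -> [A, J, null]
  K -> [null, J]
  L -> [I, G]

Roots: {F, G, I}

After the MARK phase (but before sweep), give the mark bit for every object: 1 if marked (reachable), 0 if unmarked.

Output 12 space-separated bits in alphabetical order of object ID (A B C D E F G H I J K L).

Roots: F G I
Mark F: refs=J I null, marked=F
Mark G: refs=J A, marked=F G
Mark I: refs=A C, marked=F G I
Mark J: refs=A J null, marked=F G I J
Mark A: refs=G, marked=A F G I J
Mark C: refs=D null, marked=A C F G I J
Mark D: refs=D E null, marked=A C D F G I J
Mark E: refs=L I null, marked=A C D E F G I J
Mark L: refs=I G, marked=A C D E F G I J L
Unmarked (collected): B H K

Answer: 1 0 1 1 1 1 1 0 1 1 0 1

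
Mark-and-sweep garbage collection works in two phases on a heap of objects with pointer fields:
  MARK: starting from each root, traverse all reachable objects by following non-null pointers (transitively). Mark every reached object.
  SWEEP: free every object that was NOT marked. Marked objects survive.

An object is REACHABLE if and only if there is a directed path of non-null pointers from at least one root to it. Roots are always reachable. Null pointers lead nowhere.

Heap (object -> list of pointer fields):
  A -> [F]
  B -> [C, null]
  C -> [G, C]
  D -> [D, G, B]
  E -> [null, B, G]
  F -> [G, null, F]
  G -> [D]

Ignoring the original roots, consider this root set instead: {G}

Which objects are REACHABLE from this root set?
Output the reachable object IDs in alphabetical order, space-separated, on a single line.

Roots: G
Mark G: refs=D, marked=G
Mark D: refs=D G B, marked=D G
Mark B: refs=C null, marked=B D G
Mark C: refs=G C, marked=B C D G
Unmarked (collected): A E F

Answer: B C D G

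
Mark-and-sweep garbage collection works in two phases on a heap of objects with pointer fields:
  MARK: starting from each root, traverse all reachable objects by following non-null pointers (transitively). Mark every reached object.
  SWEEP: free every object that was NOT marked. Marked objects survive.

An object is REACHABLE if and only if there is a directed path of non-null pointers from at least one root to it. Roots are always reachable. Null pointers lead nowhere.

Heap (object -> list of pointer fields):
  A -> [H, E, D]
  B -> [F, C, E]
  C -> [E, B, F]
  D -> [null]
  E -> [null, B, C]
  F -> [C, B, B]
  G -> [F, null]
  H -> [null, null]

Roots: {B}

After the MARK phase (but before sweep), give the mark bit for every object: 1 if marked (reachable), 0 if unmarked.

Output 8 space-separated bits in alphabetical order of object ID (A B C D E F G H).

Answer: 0 1 1 0 1 1 0 0

Derivation:
Roots: B
Mark B: refs=F C E, marked=B
Mark F: refs=C B B, marked=B F
Mark C: refs=E B F, marked=B C F
Mark E: refs=null B C, marked=B C E F
Unmarked (collected): A D G H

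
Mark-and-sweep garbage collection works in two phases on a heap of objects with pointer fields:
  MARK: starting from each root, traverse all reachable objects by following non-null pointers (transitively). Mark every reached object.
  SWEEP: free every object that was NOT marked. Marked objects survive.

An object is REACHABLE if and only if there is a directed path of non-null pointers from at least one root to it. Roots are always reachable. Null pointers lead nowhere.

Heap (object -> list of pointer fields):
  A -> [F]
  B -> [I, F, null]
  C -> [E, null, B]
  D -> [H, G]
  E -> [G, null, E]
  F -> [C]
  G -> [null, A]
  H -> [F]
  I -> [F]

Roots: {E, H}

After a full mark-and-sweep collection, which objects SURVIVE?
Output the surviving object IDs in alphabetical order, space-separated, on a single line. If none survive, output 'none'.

Roots: E H
Mark E: refs=G null E, marked=E
Mark H: refs=F, marked=E H
Mark G: refs=null A, marked=E G H
Mark F: refs=C, marked=E F G H
Mark A: refs=F, marked=A E F G H
Mark C: refs=E null B, marked=A C E F G H
Mark B: refs=I F null, marked=A B C E F G H
Mark I: refs=F, marked=A B C E F G H I
Unmarked (collected): D

Answer: A B C E F G H I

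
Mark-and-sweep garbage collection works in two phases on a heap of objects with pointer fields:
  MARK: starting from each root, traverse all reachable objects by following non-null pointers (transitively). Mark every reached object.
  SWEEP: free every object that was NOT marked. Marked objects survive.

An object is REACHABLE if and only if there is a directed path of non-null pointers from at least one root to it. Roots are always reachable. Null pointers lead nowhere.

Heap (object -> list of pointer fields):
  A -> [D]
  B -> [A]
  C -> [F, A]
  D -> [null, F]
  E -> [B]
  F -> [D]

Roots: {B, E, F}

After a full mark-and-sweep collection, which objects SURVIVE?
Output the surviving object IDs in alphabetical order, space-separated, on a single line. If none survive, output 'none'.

Answer: A B D E F

Derivation:
Roots: B E F
Mark B: refs=A, marked=B
Mark E: refs=B, marked=B E
Mark F: refs=D, marked=B E F
Mark A: refs=D, marked=A B E F
Mark D: refs=null F, marked=A B D E F
Unmarked (collected): C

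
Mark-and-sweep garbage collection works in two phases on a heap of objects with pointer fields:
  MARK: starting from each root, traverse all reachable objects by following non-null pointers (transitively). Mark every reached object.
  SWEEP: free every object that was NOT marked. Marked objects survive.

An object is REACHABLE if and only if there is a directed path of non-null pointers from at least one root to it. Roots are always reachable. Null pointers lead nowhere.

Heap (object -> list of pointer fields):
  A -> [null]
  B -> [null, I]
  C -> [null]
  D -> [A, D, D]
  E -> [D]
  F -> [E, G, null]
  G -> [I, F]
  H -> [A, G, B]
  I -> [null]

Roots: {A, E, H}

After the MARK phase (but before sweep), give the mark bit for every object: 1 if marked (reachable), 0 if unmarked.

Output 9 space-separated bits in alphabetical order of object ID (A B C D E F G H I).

Roots: A E H
Mark A: refs=null, marked=A
Mark E: refs=D, marked=A E
Mark H: refs=A G B, marked=A E H
Mark D: refs=A D D, marked=A D E H
Mark G: refs=I F, marked=A D E G H
Mark B: refs=null I, marked=A B D E G H
Mark I: refs=null, marked=A B D E G H I
Mark F: refs=E G null, marked=A B D E F G H I
Unmarked (collected): C

Answer: 1 1 0 1 1 1 1 1 1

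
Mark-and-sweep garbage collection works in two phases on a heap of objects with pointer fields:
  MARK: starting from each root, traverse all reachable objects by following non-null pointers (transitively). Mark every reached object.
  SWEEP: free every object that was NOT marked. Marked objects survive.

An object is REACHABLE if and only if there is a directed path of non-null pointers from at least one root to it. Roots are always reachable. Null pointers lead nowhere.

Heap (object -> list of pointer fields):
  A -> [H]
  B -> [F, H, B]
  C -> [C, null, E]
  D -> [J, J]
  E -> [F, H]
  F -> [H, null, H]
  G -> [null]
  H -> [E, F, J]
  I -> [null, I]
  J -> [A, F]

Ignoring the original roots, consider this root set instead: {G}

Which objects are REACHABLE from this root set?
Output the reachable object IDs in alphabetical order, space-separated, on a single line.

Answer: G

Derivation:
Roots: G
Mark G: refs=null, marked=G
Unmarked (collected): A B C D E F H I J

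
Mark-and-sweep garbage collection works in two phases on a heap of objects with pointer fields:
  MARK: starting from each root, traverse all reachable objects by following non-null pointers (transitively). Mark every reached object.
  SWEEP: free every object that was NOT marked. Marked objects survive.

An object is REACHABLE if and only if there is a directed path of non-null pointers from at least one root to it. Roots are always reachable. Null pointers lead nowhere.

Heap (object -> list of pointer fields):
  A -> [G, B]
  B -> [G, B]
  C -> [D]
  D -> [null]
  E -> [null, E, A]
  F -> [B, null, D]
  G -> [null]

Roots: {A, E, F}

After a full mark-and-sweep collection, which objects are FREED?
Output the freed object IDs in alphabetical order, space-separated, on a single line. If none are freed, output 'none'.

Answer: C

Derivation:
Roots: A E F
Mark A: refs=G B, marked=A
Mark E: refs=null E A, marked=A E
Mark F: refs=B null D, marked=A E F
Mark G: refs=null, marked=A E F G
Mark B: refs=G B, marked=A B E F G
Mark D: refs=null, marked=A B D E F G
Unmarked (collected): C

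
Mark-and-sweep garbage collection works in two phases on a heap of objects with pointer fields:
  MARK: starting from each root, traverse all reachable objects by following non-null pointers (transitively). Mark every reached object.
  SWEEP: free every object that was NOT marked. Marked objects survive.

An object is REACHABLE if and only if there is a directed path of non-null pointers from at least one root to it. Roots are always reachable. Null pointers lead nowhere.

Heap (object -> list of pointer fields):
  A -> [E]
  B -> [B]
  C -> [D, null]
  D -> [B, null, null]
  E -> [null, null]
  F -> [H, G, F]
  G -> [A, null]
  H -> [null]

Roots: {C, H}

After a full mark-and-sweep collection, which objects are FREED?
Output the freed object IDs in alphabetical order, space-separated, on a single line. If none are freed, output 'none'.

Answer: A E F G

Derivation:
Roots: C H
Mark C: refs=D null, marked=C
Mark H: refs=null, marked=C H
Mark D: refs=B null null, marked=C D H
Mark B: refs=B, marked=B C D H
Unmarked (collected): A E F G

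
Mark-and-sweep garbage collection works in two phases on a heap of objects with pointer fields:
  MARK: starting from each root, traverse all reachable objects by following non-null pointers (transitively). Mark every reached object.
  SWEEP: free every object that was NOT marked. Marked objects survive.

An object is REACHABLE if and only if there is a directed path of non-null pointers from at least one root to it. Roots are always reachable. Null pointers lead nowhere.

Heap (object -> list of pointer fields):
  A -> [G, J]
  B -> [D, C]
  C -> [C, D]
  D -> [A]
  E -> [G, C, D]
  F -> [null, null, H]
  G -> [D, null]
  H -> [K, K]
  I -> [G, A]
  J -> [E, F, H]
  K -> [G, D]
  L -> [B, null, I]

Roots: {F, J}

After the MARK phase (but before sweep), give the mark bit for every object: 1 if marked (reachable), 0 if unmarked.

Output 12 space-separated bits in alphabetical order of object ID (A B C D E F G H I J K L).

Answer: 1 0 1 1 1 1 1 1 0 1 1 0

Derivation:
Roots: F J
Mark F: refs=null null H, marked=F
Mark J: refs=E F H, marked=F J
Mark H: refs=K K, marked=F H J
Mark E: refs=G C D, marked=E F H J
Mark K: refs=G D, marked=E F H J K
Mark G: refs=D null, marked=E F G H J K
Mark C: refs=C D, marked=C E F G H J K
Mark D: refs=A, marked=C D E F G H J K
Mark A: refs=G J, marked=A C D E F G H J K
Unmarked (collected): B I L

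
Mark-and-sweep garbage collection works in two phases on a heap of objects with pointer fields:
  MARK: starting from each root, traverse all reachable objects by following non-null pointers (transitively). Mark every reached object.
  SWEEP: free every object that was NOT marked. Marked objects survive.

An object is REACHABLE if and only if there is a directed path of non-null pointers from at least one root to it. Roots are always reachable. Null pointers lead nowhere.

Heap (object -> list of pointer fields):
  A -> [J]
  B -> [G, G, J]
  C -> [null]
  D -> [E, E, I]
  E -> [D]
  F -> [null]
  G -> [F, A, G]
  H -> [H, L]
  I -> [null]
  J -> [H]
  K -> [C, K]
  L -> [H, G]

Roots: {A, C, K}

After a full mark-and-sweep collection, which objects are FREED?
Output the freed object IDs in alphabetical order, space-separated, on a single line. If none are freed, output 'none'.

Answer: B D E I

Derivation:
Roots: A C K
Mark A: refs=J, marked=A
Mark C: refs=null, marked=A C
Mark K: refs=C K, marked=A C K
Mark J: refs=H, marked=A C J K
Mark H: refs=H L, marked=A C H J K
Mark L: refs=H G, marked=A C H J K L
Mark G: refs=F A G, marked=A C G H J K L
Mark F: refs=null, marked=A C F G H J K L
Unmarked (collected): B D E I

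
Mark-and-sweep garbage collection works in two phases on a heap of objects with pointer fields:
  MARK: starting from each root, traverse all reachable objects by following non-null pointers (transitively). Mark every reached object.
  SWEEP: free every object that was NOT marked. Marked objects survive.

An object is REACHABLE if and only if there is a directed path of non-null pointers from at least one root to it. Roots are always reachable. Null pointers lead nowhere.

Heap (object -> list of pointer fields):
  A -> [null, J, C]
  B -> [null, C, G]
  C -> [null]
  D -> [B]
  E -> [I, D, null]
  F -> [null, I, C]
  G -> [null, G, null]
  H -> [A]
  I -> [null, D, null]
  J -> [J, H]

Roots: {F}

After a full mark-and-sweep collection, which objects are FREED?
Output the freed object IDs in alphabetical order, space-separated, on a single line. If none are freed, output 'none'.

Answer: A E H J

Derivation:
Roots: F
Mark F: refs=null I C, marked=F
Mark I: refs=null D null, marked=F I
Mark C: refs=null, marked=C F I
Mark D: refs=B, marked=C D F I
Mark B: refs=null C G, marked=B C D F I
Mark G: refs=null G null, marked=B C D F G I
Unmarked (collected): A E H J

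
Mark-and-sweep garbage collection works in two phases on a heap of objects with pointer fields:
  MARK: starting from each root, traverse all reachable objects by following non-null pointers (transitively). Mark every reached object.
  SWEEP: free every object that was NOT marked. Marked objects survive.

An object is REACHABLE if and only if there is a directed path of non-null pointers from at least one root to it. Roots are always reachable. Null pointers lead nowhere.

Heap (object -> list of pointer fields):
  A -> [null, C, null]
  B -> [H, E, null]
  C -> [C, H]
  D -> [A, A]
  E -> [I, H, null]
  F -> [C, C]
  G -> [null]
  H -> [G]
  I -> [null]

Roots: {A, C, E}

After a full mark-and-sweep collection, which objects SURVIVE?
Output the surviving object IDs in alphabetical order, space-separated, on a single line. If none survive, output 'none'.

Answer: A C E G H I

Derivation:
Roots: A C E
Mark A: refs=null C null, marked=A
Mark C: refs=C H, marked=A C
Mark E: refs=I H null, marked=A C E
Mark H: refs=G, marked=A C E H
Mark I: refs=null, marked=A C E H I
Mark G: refs=null, marked=A C E G H I
Unmarked (collected): B D F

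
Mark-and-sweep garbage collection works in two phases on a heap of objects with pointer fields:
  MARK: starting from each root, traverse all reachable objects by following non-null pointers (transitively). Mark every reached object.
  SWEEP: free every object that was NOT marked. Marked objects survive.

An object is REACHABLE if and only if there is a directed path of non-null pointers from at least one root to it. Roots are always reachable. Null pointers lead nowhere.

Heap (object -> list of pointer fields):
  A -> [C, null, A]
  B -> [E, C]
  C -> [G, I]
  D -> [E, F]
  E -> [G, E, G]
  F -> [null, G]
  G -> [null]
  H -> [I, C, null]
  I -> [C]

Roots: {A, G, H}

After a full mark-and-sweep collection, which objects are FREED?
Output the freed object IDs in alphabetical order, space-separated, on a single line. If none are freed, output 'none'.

Answer: B D E F

Derivation:
Roots: A G H
Mark A: refs=C null A, marked=A
Mark G: refs=null, marked=A G
Mark H: refs=I C null, marked=A G H
Mark C: refs=G I, marked=A C G H
Mark I: refs=C, marked=A C G H I
Unmarked (collected): B D E F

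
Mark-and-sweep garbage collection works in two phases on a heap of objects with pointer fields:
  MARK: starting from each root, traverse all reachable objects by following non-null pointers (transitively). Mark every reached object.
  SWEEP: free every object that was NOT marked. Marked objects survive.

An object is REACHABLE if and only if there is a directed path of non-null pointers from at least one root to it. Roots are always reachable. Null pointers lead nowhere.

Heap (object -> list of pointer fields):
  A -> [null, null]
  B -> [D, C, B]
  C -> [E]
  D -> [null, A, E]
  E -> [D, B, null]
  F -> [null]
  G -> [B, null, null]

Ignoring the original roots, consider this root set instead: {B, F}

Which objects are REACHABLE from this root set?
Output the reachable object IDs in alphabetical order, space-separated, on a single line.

Roots: B F
Mark B: refs=D C B, marked=B
Mark F: refs=null, marked=B F
Mark D: refs=null A E, marked=B D F
Mark C: refs=E, marked=B C D F
Mark A: refs=null null, marked=A B C D F
Mark E: refs=D B null, marked=A B C D E F
Unmarked (collected): G

Answer: A B C D E F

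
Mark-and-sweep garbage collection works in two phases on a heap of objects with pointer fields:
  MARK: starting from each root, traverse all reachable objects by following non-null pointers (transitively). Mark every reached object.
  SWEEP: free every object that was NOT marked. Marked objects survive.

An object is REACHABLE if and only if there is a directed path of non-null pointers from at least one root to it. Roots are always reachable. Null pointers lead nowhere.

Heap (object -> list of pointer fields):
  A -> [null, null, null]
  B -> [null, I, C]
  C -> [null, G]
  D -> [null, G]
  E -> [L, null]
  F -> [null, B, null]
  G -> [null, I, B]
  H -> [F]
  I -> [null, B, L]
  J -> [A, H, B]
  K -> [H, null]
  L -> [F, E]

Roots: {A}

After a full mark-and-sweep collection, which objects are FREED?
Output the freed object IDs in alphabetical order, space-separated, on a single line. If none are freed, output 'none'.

Answer: B C D E F G H I J K L

Derivation:
Roots: A
Mark A: refs=null null null, marked=A
Unmarked (collected): B C D E F G H I J K L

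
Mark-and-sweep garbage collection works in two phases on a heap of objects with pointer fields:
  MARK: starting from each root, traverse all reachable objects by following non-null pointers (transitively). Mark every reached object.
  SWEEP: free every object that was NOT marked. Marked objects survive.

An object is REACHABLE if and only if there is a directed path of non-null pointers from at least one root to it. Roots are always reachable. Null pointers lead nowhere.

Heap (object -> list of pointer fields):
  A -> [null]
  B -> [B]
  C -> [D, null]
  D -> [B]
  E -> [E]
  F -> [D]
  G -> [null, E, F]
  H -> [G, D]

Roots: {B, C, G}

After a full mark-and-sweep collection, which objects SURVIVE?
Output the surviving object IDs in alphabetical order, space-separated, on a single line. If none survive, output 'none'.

Answer: B C D E F G

Derivation:
Roots: B C G
Mark B: refs=B, marked=B
Mark C: refs=D null, marked=B C
Mark G: refs=null E F, marked=B C G
Mark D: refs=B, marked=B C D G
Mark E: refs=E, marked=B C D E G
Mark F: refs=D, marked=B C D E F G
Unmarked (collected): A H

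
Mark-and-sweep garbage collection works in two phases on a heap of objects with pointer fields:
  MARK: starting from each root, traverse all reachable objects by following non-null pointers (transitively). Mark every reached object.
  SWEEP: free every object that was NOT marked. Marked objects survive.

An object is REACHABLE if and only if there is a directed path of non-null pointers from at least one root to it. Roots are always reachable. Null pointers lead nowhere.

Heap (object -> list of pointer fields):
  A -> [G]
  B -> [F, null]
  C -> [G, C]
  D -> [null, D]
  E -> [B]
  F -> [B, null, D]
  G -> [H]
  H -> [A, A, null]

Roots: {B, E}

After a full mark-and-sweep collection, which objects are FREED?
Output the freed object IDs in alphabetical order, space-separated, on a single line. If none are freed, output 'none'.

Roots: B E
Mark B: refs=F null, marked=B
Mark E: refs=B, marked=B E
Mark F: refs=B null D, marked=B E F
Mark D: refs=null D, marked=B D E F
Unmarked (collected): A C G H

Answer: A C G H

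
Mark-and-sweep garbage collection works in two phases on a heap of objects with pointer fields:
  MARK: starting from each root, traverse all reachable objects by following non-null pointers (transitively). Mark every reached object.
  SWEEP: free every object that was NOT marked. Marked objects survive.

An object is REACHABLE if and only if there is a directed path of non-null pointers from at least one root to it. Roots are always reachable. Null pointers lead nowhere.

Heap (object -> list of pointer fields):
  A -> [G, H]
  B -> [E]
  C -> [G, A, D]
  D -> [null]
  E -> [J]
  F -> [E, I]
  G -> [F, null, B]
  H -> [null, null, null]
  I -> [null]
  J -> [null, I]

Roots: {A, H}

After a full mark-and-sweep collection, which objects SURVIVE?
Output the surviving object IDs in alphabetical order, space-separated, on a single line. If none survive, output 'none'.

Answer: A B E F G H I J

Derivation:
Roots: A H
Mark A: refs=G H, marked=A
Mark H: refs=null null null, marked=A H
Mark G: refs=F null B, marked=A G H
Mark F: refs=E I, marked=A F G H
Mark B: refs=E, marked=A B F G H
Mark E: refs=J, marked=A B E F G H
Mark I: refs=null, marked=A B E F G H I
Mark J: refs=null I, marked=A B E F G H I J
Unmarked (collected): C D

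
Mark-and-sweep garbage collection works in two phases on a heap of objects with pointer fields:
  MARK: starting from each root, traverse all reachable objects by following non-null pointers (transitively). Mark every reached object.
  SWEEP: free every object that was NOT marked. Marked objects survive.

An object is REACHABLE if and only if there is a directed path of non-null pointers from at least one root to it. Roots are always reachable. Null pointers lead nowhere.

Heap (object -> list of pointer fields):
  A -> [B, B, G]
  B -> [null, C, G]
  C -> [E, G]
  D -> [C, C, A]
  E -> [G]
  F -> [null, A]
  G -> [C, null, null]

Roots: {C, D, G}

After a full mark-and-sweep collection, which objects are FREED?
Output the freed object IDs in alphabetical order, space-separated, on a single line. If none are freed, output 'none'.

Roots: C D G
Mark C: refs=E G, marked=C
Mark D: refs=C C A, marked=C D
Mark G: refs=C null null, marked=C D G
Mark E: refs=G, marked=C D E G
Mark A: refs=B B G, marked=A C D E G
Mark B: refs=null C G, marked=A B C D E G
Unmarked (collected): F

Answer: F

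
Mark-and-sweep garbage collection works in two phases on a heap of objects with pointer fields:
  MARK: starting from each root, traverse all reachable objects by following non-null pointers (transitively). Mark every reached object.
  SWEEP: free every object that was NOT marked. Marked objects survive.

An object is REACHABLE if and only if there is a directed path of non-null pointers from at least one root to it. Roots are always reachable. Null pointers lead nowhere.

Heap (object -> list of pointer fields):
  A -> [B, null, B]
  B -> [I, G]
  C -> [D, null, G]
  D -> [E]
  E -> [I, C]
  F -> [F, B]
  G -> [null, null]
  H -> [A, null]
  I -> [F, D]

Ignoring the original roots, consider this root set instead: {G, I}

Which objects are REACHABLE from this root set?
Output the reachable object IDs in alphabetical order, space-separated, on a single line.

Roots: G I
Mark G: refs=null null, marked=G
Mark I: refs=F D, marked=G I
Mark F: refs=F B, marked=F G I
Mark D: refs=E, marked=D F G I
Mark B: refs=I G, marked=B D F G I
Mark E: refs=I C, marked=B D E F G I
Mark C: refs=D null G, marked=B C D E F G I
Unmarked (collected): A H

Answer: B C D E F G I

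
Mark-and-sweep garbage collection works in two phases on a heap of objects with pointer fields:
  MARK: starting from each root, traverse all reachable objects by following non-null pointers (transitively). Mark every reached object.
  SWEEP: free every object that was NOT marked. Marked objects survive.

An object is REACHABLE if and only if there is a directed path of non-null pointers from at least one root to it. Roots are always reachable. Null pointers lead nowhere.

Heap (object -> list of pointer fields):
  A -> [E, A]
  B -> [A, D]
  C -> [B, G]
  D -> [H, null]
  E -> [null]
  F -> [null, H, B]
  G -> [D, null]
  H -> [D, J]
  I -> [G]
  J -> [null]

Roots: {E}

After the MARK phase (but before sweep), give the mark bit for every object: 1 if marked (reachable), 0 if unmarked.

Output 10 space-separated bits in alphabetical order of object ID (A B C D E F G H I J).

Answer: 0 0 0 0 1 0 0 0 0 0

Derivation:
Roots: E
Mark E: refs=null, marked=E
Unmarked (collected): A B C D F G H I J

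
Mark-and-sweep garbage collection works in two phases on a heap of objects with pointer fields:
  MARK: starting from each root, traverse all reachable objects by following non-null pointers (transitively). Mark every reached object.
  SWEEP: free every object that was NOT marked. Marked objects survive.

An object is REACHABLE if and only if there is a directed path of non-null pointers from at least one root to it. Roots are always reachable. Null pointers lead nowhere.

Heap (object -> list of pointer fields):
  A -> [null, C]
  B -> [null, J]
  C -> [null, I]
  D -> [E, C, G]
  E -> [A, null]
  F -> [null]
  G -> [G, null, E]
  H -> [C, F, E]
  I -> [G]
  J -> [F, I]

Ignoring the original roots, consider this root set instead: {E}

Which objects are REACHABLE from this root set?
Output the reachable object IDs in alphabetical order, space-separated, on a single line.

Answer: A C E G I

Derivation:
Roots: E
Mark E: refs=A null, marked=E
Mark A: refs=null C, marked=A E
Mark C: refs=null I, marked=A C E
Mark I: refs=G, marked=A C E I
Mark G: refs=G null E, marked=A C E G I
Unmarked (collected): B D F H J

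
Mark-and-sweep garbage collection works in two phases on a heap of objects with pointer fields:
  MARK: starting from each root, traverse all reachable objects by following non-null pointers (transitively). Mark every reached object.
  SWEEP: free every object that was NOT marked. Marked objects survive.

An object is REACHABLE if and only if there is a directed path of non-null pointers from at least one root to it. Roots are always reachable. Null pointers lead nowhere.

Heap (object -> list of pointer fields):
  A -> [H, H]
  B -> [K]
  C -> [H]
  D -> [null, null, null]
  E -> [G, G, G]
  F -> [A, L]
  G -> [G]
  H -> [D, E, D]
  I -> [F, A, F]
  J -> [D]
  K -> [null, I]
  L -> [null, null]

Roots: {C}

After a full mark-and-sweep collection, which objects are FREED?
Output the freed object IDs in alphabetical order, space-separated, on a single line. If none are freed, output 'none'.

Roots: C
Mark C: refs=H, marked=C
Mark H: refs=D E D, marked=C H
Mark D: refs=null null null, marked=C D H
Mark E: refs=G G G, marked=C D E H
Mark G: refs=G, marked=C D E G H
Unmarked (collected): A B F I J K L

Answer: A B F I J K L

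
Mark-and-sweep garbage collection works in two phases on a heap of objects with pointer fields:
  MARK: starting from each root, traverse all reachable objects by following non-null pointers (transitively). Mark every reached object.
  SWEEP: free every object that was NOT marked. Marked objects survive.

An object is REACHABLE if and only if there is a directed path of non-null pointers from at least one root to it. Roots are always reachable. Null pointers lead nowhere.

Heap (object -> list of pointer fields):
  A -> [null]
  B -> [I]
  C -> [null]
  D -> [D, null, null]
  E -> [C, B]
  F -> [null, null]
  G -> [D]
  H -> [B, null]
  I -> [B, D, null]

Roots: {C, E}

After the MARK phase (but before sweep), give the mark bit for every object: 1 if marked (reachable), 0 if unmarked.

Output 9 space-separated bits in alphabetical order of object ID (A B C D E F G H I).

Roots: C E
Mark C: refs=null, marked=C
Mark E: refs=C B, marked=C E
Mark B: refs=I, marked=B C E
Mark I: refs=B D null, marked=B C E I
Mark D: refs=D null null, marked=B C D E I
Unmarked (collected): A F G H

Answer: 0 1 1 1 1 0 0 0 1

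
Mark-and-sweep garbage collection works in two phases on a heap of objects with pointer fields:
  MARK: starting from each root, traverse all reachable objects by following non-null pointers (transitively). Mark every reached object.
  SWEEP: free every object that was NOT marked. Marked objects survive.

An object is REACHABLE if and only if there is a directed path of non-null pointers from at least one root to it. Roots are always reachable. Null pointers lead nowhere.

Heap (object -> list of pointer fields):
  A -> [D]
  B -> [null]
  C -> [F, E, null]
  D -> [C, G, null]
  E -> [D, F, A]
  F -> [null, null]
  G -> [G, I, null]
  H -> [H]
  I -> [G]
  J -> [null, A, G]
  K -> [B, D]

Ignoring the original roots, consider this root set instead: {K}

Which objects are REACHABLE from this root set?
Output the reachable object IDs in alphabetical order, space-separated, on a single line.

Roots: K
Mark K: refs=B D, marked=K
Mark B: refs=null, marked=B K
Mark D: refs=C G null, marked=B D K
Mark C: refs=F E null, marked=B C D K
Mark G: refs=G I null, marked=B C D G K
Mark F: refs=null null, marked=B C D F G K
Mark E: refs=D F A, marked=B C D E F G K
Mark I: refs=G, marked=B C D E F G I K
Mark A: refs=D, marked=A B C D E F G I K
Unmarked (collected): H J

Answer: A B C D E F G I K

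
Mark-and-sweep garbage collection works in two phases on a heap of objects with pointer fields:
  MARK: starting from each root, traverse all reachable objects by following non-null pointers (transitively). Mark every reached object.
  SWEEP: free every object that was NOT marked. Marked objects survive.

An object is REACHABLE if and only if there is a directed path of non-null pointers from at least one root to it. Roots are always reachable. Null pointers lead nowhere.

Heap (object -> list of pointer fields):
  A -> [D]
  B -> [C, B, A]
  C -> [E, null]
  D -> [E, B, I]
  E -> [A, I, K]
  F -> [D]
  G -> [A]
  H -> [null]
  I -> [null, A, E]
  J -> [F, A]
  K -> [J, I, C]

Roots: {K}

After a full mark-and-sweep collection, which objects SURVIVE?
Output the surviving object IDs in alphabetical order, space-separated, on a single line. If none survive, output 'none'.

Answer: A B C D E F I J K

Derivation:
Roots: K
Mark K: refs=J I C, marked=K
Mark J: refs=F A, marked=J K
Mark I: refs=null A E, marked=I J K
Mark C: refs=E null, marked=C I J K
Mark F: refs=D, marked=C F I J K
Mark A: refs=D, marked=A C F I J K
Mark E: refs=A I K, marked=A C E F I J K
Mark D: refs=E B I, marked=A C D E F I J K
Mark B: refs=C B A, marked=A B C D E F I J K
Unmarked (collected): G H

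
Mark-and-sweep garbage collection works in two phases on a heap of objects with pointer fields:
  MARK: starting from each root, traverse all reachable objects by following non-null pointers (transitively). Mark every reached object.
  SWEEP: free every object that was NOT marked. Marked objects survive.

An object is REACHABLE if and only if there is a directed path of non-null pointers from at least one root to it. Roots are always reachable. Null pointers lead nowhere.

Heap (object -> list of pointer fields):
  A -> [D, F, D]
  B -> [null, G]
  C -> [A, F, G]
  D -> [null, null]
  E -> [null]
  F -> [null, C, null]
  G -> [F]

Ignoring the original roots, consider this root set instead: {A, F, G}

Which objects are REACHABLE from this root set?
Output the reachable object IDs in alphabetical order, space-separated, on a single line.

Answer: A C D F G

Derivation:
Roots: A F G
Mark A: refs=D F D, marked=A
Mark F: refs=null C null, marked=A F
Mark G: refs=F, marked=A F G
Mark D: refs=null null, marked=A D F G
Mark C: refs=A F G, marked=A C D F G
Unmarked (collected): B E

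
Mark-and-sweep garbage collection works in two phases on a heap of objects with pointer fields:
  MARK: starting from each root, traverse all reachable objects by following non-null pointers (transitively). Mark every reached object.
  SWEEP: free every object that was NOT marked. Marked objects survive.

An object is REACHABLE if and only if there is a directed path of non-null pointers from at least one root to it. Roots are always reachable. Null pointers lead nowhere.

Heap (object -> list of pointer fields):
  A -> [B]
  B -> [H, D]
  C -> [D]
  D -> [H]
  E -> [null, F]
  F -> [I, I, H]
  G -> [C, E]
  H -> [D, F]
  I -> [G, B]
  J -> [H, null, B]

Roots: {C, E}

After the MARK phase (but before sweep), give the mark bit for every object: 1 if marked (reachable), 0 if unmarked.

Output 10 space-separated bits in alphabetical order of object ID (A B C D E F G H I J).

Answer: 0 1 1 1 1 1 1 1 1 0

Derivation:
Roots: C E
Mark C: refs=D, marked=C
Mark E: refs=null F, marked=C E
Mark D: refs=H, marked=C D E
Mark F: refs=I I H, marked=C D E F
Mark H: refs=D F, marked=C D E F H
Mark I: refs=G B, marked=C D E F H I
Mark G: refs=C E, marked=C D E F G H I
Mark B: refs=H D, marked=B C D E F G H I
Unmarked (collected): A J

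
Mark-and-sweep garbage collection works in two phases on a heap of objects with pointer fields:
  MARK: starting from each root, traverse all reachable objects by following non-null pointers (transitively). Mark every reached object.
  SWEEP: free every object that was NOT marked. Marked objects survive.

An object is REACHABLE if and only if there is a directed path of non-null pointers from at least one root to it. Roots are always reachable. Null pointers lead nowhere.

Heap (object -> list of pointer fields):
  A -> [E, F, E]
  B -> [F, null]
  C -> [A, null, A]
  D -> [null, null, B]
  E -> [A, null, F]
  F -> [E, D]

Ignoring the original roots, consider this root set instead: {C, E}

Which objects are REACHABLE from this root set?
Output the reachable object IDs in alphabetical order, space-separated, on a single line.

Answer: A B C D E F

Derivation:
Roots: C E
Mark C: refs=A null A, marked=C
Mark E: refs=A null F, marked=C E
Mark A: refs=E F E, marked=A C E
Mark F: refs=E D, marked=A C E F
Mark D: refs=null null B, marked=A C D E F
Mark B: refs=F null, marked=A B C D E F
Unmarked (collected): (none)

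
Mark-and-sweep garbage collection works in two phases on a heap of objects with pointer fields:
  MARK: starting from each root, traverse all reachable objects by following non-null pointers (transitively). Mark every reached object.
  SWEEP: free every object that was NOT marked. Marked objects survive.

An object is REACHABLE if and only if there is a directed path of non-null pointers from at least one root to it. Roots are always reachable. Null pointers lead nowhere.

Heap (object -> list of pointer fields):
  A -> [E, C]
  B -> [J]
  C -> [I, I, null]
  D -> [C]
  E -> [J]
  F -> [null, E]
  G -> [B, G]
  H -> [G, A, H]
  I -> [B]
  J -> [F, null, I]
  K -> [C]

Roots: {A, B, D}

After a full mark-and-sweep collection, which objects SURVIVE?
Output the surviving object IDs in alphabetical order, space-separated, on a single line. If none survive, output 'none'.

Answer: A B C D E F I J

Derivation:
Roots: A B D
Mark A: refs=E C, marked=A
Mark B: refs=J, marked=A B
Mark D: refs=C, marked=A B D
Mark E: refs=J, marked=A B D E
Mark C: refs=I I null, marked=A B C D E
Mark J: refs=F null I, marked=A B C D E J
Mark I: refs=B, marked=A B C D E I J
Mark F: refs=null E, marked=A B C D E F I J
Unmarked (collected): G H K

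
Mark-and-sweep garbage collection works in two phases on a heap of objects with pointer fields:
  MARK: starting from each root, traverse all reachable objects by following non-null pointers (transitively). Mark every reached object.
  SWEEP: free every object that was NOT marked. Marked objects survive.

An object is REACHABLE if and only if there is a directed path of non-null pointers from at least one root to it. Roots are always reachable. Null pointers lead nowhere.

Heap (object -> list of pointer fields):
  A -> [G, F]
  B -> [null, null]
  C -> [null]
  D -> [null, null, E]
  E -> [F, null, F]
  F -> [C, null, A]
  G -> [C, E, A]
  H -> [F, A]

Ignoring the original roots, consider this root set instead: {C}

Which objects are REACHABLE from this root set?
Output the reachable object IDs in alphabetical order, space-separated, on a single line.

Roots: C
Mark C: refs=null, marked=C
Unmarked (collected): A B D E F G H

Answer: C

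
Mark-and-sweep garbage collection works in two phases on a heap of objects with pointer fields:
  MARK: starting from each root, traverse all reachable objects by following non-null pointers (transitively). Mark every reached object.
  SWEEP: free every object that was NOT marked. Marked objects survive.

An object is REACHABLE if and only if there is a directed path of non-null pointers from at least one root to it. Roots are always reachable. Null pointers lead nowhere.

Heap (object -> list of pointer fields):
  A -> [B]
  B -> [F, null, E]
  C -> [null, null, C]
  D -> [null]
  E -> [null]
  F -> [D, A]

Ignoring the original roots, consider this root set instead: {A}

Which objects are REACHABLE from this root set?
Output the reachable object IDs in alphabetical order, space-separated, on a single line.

Answer: A B D E F

Derivation:
Roots: A
Mark A: refs=B, marked=A
Mark B: refs=F null E, marked=A B
Mark F: refs=D A, marked=A B F
Mark E: refs=null, marked=A B E F
Mark D: refs=null, marked=A B D E F
Unmarked (collected): C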